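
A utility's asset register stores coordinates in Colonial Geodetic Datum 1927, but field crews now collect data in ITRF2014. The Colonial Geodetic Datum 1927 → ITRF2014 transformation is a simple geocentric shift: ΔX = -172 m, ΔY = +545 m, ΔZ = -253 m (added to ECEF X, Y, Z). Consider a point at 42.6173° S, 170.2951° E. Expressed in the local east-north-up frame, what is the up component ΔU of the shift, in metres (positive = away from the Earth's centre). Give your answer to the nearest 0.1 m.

The local up (radial) axis is (cos φ cos λ, cos φ sin λ, sin φ), giving ΔU = 124.762 + 67.608 + 171.306 = 363.68 m.

ΔU = 363.7 m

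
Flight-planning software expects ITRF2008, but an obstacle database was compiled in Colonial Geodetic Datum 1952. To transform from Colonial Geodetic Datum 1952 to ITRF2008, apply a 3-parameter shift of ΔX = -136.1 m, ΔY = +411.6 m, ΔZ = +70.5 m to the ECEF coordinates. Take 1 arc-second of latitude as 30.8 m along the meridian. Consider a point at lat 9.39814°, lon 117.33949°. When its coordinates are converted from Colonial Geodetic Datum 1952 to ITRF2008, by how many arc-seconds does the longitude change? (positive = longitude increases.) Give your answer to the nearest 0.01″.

sin φ = 0.163294, cos φ = 0.986577, sin λ = 0.888301, cos λ = -0.459262.
East component: ΔE = −sin λ·ΔX + cos λ·ΔY = −(0.888301)(-136.1) + (-0.459262)(411.6) = -68.13 m.
1° of latitude spans 3600 × 30.80 = 110880 m; at latitude φ, 1° of longitude spans that × cos φ = 109391.7 m, so Δλ = -68.13 / 109391.7 × 3600 = -2.242″.

Δλ = -2.24″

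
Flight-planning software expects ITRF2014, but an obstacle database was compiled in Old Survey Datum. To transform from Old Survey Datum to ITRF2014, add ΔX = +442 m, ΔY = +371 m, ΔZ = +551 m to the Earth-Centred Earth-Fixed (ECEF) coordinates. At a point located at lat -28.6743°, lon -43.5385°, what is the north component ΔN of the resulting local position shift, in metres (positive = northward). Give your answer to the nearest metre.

ΔN = 515 m

At φ = -28.6743°, λ = -43.5385°: sin φ = -0.479830, cos φ = 0.877361, sin λ = -0.688842, cos λ = 0.724912.
ΔN = −sin φ cos λ·ΔX − sin φ sin λ·ΔY + cos φ·ΔZ = −(-0.479830)(0.724912)(442) − (-0.479830)(-0.688842)(371) + (0.877361)(551) = 514.54 m.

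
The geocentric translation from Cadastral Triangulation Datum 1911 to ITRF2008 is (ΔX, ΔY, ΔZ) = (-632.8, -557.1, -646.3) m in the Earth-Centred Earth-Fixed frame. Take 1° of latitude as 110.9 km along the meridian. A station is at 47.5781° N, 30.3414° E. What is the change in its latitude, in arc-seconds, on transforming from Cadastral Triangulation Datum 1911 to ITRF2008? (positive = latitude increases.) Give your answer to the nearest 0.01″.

sin φ = 0.738198, cos φ = 0.674585, sin λ = 0.505151, cos λ = 0.863031.
North component: ΔN = −sin φ cos λ·ΔX − sin φ sin λ·ΔY + cos φ·ΔZ = −(0.738198)(0.863031)(-632.8) − (0.738198)(0.505151)(-557.1) + (0.674585)(-646.3) = 174.91 m.
1° of latitude spans 110900 m, so Δφ = 174.91 / 110900 × 3600 = 5.678″.

Δφ = 5.68″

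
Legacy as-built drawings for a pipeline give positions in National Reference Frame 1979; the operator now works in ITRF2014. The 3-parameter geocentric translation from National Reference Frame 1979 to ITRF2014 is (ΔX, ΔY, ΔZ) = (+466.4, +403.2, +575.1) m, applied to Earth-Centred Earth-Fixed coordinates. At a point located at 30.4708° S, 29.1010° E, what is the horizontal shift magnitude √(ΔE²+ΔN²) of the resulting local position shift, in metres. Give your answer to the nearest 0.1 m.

At φ = -30.4708°, λ = 29.1010°: sin φ = -0.507099, cos φ = 0.861888, sin λ = 0.486351, cos λ = 0.873764.
ΔE = −sin λ·ΔX + cos λ·ΔY = −(0.486351)·(466.4) + (0.873764)·(403.2) = 125.47 m.
ΔN = −sin φ cos λ·ΔX − sin φ sin λ·ΔY + cos φ·ΔZ = −(-0.507099)(0.873764)(466.4) − (-0.507099)(0.486351)(403.2) + (0.861888)(575.1) = 801.77 m.
Horizontal magnitude = √(ΔE² + ΔN²) = √(125.47² + 801.77²) = 811.52 m.

811.5 m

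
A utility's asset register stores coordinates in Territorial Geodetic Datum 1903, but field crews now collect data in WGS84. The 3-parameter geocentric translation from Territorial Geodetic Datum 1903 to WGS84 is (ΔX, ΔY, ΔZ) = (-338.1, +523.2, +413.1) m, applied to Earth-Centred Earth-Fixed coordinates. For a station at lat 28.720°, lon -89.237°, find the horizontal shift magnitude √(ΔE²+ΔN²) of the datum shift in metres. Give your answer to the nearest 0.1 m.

699.2 m

At φ = 28.720°, λ = -89.237°: sin φ = 0.480530, cos φ = 0.876978, sin λ = -0.999911, cos λ = 0.013316.
ΔE = −sin λ·ΔX + cos λ·ΔY = −(-0.999911)·(-338.1) + (0.013316)·(523.2) = -331.10 m.
ΔN = −sin φ cos λ·ΔX − sin φ sin λ·ΔY + cos φ·ΔZ = −(0.480530)(0.013316)(-338.1) − (0.480530)(-0.999911)(523.2) + (0.876978)(413.1) = 615.83 m.
Horizontal magnitude = √(ΔE² + ΔN²) = √((-331.10)² + 615.83²) = 699.20 m.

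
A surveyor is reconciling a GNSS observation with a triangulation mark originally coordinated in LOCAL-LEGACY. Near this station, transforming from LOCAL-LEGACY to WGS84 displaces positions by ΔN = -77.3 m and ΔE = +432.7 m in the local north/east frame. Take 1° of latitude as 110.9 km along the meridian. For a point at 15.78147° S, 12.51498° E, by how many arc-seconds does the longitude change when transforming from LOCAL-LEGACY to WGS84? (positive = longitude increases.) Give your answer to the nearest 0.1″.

Δλ = 14.6″

At latitude -15.78147°, cos φ = 0.962306.
1° of longitude at this latitude = 110.9 × cos φ = 106.72 km, so Δλ = 432.7 / 106719.7 = 0.0040545° = 14.596″.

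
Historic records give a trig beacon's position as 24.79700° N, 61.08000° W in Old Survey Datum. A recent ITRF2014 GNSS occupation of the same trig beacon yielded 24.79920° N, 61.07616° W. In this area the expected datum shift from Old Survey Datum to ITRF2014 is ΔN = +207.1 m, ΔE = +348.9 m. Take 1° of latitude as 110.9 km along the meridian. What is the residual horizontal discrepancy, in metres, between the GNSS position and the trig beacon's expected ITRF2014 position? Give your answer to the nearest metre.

Observed coordinate differences: Δφ = +0.00220°, Δλ = +0.00384°.
Converting to metres (1° lat = 110900 m, cos φ = 0.907799): observed ΔN = 244.0 m, observed ΔE = 386.6 m.
Subtracting the expected shift leaves a residual of 244.0 − (207.1) = 36.9 m north and 386.6 − (348.9) = 37.7 m east.
Residual distance = √(36.9² + 37.7²) = 52.7 m.

53 m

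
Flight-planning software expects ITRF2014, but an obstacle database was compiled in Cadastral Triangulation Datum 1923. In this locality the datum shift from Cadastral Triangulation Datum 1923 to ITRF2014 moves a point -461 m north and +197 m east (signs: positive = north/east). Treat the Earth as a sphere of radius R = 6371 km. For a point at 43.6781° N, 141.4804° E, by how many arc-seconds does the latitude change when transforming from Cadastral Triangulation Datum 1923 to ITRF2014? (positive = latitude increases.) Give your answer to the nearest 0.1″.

Δφ = -14.9″

On a sphere of radius R, 1 rad of latitude = R, so Δφ = ΔN / R = -461.0 / 6371000 = -7.2359e-05 rad = -14.925″.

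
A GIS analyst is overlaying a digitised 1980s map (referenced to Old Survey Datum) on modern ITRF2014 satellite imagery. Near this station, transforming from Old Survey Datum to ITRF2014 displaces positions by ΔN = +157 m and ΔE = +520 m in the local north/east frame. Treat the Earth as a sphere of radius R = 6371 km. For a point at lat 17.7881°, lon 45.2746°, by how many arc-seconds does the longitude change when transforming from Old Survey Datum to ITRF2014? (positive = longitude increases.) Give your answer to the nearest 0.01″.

At latitude 17.7881°, cos φ = 0.952193.
One radian of longitude at latitude φ spans R cos φ, so Δλ = ΔE / (R cos φ) = 520.0 / (6371000 × 0.952193) = 8.5718e-05 rad = 17.681″.

Δλ = 17.68″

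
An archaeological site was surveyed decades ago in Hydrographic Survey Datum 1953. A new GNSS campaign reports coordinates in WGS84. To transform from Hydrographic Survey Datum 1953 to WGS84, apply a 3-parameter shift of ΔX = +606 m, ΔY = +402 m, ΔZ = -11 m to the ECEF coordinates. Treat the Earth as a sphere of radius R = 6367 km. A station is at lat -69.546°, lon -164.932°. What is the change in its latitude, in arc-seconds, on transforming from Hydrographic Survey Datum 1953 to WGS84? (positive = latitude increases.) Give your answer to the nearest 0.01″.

sin φ = -0.936953, cos φ = 0.349455, sin λ = -0.259965, cos λ = -0.965618.
North component: ΔN = −sin φ cos λ·ΔX − sin φ sin λ·ΔY + cos φ·ΔZ = −(-0.936953)(-0.965618)(606) − (-0.936953)(-0.259965)(402) + (0.349455)(-11) = -650.03 m.
1° of latitude spans πR/180 = 111125 m, so Δφ = -650.03 / 111125 × 3600 = -21.058″.

Δφ = -21.06″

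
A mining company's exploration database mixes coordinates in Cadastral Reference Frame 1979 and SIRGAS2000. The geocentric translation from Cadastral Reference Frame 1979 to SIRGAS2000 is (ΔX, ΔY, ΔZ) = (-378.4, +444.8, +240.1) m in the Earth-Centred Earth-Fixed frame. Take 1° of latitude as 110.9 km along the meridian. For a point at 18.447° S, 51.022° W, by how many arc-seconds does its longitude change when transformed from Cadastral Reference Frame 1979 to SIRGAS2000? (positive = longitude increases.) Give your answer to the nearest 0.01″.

sin φ = -0.316427, cos φ = 0.948617, sin λ = -0.777388, cos λ = 0.629022.
East component: ΔE = −sin λ·ΔX + cos λ·ΔY = −(-0.777388)(-378.4) + (0.629022)(444.8) = -14.37 m.
1° of latitude spans 110900 m; at latitude φ, 1° of longitude spans that × cos φ = 105201.6 m, so Δλ = -14.37 / 105201.6 × 3600 = -0.492″.

Δλ = -0.49″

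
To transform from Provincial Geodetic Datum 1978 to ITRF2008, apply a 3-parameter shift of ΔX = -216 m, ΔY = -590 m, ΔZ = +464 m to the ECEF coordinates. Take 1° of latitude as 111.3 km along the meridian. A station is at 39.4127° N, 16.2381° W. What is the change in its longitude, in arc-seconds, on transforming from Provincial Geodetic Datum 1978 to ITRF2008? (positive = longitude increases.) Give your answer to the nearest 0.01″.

sin φ = 0.634902, cos φ = 0.772593, sin λ = -0.279630, cos λ = 0.960108.
East component: ΔE = −sin λ·ΔX + cos λ·ΔY = −(-0.279630)(-216) + (0.960108)(-590) = -626.86 m.
1° of latitude spans 111300 m; at latitude φ, 1° of longitude spans that × cos φ = 85989.6 m, so Δλ = -626.86 / 85989.6 × 3600 = -26.244″.

Δλ = -26.24″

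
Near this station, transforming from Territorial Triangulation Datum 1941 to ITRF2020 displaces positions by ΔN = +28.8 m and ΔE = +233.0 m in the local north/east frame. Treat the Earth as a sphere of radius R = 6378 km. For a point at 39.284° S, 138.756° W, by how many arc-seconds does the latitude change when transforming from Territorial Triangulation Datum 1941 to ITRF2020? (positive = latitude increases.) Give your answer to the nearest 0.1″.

Δφ = 0.9″

On a sphere of radius R, 1 rad of latitude = R, so Δφ = ΔN / R = 28.8 / 6378000 = 4.5155e-06 rad = 0.931″.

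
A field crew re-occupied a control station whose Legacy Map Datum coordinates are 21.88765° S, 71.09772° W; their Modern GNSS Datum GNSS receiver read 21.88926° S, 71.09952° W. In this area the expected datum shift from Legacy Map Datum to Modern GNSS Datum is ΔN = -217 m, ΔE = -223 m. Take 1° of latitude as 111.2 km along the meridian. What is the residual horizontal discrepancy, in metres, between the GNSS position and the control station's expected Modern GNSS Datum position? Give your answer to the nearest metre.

53 m

Observed coordinate differences: Δφ = -0.00161°, Δλ = -0.00180°.
Converting to metres (1° lat = 111200 m, cos φ = 0.927917): observed ΔN = -179.0 m, observed ΔE = -185.7 m.
Subtracting the expected shift leaves a residual of -179.0 − (-217) = 38.0 m north and -185.7 − (-223) = 37.3 m east.
Residual distance = √(38.0² + 37.3²) = 53.2 m.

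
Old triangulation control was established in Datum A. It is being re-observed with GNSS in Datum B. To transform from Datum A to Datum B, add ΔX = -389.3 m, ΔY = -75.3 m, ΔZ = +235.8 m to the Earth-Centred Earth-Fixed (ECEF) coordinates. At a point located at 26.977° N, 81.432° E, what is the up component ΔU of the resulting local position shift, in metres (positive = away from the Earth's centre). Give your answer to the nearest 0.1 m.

ΔU = -11.1 m

At φ = 26.977°, λ = 81.432°: sin φ = 0.453633, cos φ = 0.891189, sin λ = 0.988840, cos λ = 0.148983.
ΔU = cos φ cos λ·ΔX + cos φ sin λ·ΔY + sin φ·ΔZ = (0.891189)(0.148983)(-389.3) + (0.891189)(0.988840)(-75.3) + (0.453633)(235.8) = -11.08 m.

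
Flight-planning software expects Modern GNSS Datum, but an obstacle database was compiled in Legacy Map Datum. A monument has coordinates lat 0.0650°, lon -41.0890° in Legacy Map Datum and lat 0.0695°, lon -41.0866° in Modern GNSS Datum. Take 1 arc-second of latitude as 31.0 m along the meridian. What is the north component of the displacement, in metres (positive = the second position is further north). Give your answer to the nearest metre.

Δφ = 0.0695° − 0.0650° = +0.0045°; Δλ = -41.0866° − -41.0890° = +0.0024°.
1° of latitude = 3600 × 31.00 = 111600 m.
ΔN = Δφ × 111600 = 502.2 m; ΔE = Δλ × 111600 × cos(0.0650°) = +0.0024 × 111600 × 0.999999 = 267.8 m.

ΔN = 502 m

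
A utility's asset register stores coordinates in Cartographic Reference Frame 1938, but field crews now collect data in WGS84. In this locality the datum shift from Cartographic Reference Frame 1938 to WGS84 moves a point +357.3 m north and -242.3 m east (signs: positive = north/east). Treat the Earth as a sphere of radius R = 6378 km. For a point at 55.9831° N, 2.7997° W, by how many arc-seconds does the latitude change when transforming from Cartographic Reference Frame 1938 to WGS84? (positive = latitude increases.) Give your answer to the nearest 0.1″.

Δφ = 11.6″

On a sphere of radius R, 1 rad of latitude = R, so Δφ = ΔN / R = 357.3 / 6378000 = 5.6021e-05 rad = 11.555″.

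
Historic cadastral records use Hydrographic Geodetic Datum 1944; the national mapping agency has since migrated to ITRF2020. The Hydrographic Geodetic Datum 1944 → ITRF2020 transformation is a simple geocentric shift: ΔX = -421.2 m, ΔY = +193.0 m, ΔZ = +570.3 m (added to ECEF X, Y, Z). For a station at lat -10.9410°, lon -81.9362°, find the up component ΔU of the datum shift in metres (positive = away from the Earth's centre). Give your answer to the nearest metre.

At φ = -10.9410°, λ = -81.9362°: sin φ = -0.189798, cos φ = 0.981823, sin λ = -0.990112, cos λ = 0.140276.
ΔU = cos φ cos λ·ΔX + cos φ sin λ·ΔY + sin φ·ΔZ = (0.981823)(0.140276)(-421.2) + (0.981823)(-0.990112)(193.0) + (-0.189798)(570.3) = -353.87 m.

ΔU = -354 m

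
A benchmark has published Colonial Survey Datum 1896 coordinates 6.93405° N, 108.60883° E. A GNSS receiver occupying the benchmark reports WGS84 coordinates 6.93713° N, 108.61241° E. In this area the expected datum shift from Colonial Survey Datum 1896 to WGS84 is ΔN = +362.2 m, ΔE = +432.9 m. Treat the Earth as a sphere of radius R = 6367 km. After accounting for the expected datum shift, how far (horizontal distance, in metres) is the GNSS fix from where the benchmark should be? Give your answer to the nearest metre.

43 m

Observed coordinate differences: Δφ = +0.00308°, Δλ = +0.00358°.
Converting to metres (1° lat = 111125 m, cos φ = 0.992686): observed ΔN = 342.3 m, observed ΔE = 394.9 m.
Subtracting the expected shift leaves a residual of 342.3 − (362.2) = -19.9 m north and 394.9 − (432.9) = -38.0 m east.
Residual distance = √((-19.9)² + (-38.0)²) = 42.9 m.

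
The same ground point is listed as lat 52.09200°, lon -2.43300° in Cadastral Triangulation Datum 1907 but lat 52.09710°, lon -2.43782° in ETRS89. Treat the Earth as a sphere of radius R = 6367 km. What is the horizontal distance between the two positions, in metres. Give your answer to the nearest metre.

Δφ = 52.09710° − 52.09200° = +0.00510°; Δλ = -2.43782° − -2.43300° = -0.00482°.
1° along a meridian = πR/180 = 111125 m.
ΔN = Δφ × 111125 = 566.7 m; ΔE = Δλ × 111125 × cos(52.09200°) = -0.00482 × 111125 × 0.614395 = -329.1 m.
Distance = √(ΔE² + ΔN²) = √((-329.1)² + 566.7²) = 655.4 m.

655 m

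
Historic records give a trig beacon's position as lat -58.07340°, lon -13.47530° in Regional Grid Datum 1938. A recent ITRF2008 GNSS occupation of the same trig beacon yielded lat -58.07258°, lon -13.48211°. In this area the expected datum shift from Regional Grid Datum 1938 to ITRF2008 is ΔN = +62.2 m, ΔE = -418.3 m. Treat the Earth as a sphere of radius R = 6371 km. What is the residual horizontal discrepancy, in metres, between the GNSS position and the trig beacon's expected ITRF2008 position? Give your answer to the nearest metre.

Observed coordinate differences: Δφ = +0.00082°, Δλ = -0.00681°.
Converting to metres (1° lat = 111195 m, cos φ = 0.528832): observed ΔN = 91.2 m, observed ΔE = -400.5 m.
Subtracting the expected shift leaves a residual of 91.2 − (62.2) = 29.0 m north and -400.5 − (-418.3) = 17.8 m east.
Residual distance = √(29.0² + 17.8²) = 34.0 m.

34 m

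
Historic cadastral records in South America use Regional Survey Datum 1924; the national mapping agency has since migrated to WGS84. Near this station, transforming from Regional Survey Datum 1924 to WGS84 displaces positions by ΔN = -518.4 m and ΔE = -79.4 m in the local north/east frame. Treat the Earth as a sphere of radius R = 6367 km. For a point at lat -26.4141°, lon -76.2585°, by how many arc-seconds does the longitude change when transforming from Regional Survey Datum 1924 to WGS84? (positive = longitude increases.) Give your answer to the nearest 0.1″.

At latitude -26.4141°, cos φ = 0.895602.
One radian of longitude at latitude φ spans R cos φ, so Δλ = ΔE / (R cos φ) = -79.4 / (6367000 × 0.895602) = -1.3924e-05 rad = -2.872″.

Δλ = -2.9″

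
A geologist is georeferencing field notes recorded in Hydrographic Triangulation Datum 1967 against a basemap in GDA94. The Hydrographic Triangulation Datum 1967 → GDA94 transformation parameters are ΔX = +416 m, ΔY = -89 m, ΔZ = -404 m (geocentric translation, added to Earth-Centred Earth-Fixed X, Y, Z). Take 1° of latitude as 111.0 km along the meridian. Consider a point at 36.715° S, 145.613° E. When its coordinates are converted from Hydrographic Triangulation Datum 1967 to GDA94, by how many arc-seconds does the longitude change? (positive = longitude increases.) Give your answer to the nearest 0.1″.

sin φ = -0.597835, cos φ = 0.801619, sin λ = 0.564780, cos λ = -0.825242.
East component: ΔE = −sin λ·ΔX + cos λ·ΔY = −(0.564780)(416) + (-0.825242)(-89) = -161.50 m.
1° of latitude spans 111000 m; at latitude φ, 1° of longitude spans that × cos φ = 88979.7 m, so Δλ = -161.50 / 88979.7 × 3600 = -6.534″.

Δλ = -6.5″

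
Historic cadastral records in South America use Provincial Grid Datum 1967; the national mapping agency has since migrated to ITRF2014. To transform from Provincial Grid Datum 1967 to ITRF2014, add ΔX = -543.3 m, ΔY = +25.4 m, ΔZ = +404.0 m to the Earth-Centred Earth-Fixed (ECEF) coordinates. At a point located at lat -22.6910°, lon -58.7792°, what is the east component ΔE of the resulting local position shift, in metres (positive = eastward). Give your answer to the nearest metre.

The local east axis at (φ, λ) is (−sin λ, cos λ, 0), so ΔE = −sin(-58.7792°)·(-543.3) + cos(-58.7792°)·25.4 = -451.45 m.

ΔE = -451 m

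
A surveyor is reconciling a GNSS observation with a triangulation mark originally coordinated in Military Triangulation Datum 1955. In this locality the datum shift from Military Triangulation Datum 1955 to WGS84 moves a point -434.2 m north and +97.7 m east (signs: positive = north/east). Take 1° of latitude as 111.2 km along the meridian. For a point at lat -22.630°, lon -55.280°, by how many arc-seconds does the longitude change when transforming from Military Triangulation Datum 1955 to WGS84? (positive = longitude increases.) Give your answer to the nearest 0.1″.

At latitude -22.630°, cos φ = 0.923009.
1° of longitude at this latitude = 111.2 × cos φ = 102.64 km, so Δλ = 97.7 / 102638.6 = 0.0009519° = 3.427″.

Δλ = 3.4″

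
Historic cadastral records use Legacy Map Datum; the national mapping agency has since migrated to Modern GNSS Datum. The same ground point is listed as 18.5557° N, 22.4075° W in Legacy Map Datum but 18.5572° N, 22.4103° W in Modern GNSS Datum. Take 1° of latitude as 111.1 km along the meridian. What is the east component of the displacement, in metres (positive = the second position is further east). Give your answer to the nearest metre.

ΔE = -295 m

Δφ = 18.5572° − 18.5557° = +0.0015°; Δλ = -22.4103° − -22.4075° = -0.0028°.
ΔN = Δφ × 111100 = 166.7 m; ΔE = Δλ × 111100 × cos(18.5557°) = -0.0028 × 111100 × 0.948015 = -294.9 m.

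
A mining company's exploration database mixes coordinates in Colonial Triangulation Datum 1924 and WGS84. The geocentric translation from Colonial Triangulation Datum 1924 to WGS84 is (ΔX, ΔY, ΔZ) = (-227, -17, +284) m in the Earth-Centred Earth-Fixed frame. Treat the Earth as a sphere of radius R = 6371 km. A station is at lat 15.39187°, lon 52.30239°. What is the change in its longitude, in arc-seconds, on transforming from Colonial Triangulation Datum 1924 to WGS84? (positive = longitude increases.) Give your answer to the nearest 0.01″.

sin φ = 0.265419, cos φ = 0.964133, sin λ = 0.791249, cos λ = 0.611494.
East component: ΔE = −sin λ·ΔX + cos λ·ΔY = −(0.791249)(-227) + (0.611494)(-17) = 169.22 m.
1° of latitude spans πR/180 = 111195 m; at latitude φ, 1° of longitude spans that × cos φ = 107206.7 m, so Δλ = 169.22 / 107206.7 × 3600 = 5.682″.

Δλ = 5.68″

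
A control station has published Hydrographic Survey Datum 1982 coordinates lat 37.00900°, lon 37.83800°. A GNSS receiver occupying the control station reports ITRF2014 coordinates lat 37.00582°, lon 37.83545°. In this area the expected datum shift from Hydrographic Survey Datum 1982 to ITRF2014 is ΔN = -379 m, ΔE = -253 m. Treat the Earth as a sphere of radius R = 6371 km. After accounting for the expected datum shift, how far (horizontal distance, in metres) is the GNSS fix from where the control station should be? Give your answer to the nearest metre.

Observed coordinate differences: Δφ = -0.00318°, Δλ = -0.00255°.
Converting to metres (1° lat = 111195 m, cos φ = 0.798541): observed ΔN = -353.6 m, observed ΔE = -226.4 m.
Subtracting the expected shift leaves a residual of -353.6 − (-379) = 25.4 m north and -226.4 − (-253) = 26.6 m east.
Residual distance = √(25.4² + 26.6²) = 36.8 m.

37 m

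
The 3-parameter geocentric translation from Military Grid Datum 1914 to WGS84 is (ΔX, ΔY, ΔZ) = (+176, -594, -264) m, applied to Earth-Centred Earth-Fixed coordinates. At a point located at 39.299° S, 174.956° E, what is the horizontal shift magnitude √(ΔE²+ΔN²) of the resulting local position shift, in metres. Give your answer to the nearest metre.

673 m

The local east axis at (φ, λ) is (−sin λ, cos λ, 0), so ΔE = −sin(174.956°)·176 + cos(174.956°)·(-594) = 576.23 m.
The local north axis is (−sin φ cos λ, −sin φ sin λ, cos φ), giving ΔN = -111.041 − 33.078 − 204.297 = -348.42 m.
Horizontal magnitude = √(ΔE² + ΔN²) = √(576.23² + (-348.42)²) = 673.37 m.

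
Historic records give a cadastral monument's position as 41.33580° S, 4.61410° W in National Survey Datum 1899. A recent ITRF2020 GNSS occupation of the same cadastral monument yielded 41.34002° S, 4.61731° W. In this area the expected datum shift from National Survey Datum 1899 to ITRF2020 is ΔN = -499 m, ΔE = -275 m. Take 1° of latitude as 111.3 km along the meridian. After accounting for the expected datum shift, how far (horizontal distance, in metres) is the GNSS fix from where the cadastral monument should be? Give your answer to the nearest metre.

Observed coordinate differences: Δφ = -0.00422°, Δλ = -0.00321°.
Converting to metres (1° lat = 111300 m, cos φ = 0.750852): observed ΔN = -469.7 m, observed ΔE = -268.3 m.
Subtracting the expected shift leaves a residual of -469.7 − (-499) = 29.3 m north and -268.3 − (-275) = 6.7 m east.
Residual distance = √(29.3² + 6.7²) = 30.1 m.

30 m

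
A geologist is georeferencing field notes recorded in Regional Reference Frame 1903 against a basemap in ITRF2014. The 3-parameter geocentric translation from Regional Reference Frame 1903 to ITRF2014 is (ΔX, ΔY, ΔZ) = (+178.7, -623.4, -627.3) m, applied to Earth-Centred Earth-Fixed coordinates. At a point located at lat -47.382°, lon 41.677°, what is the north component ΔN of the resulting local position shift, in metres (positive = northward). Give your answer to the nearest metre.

The local north axis is (−sin φ cos λ, −sin φ sin λ, cos φ), giving ΔN = 98.220 − 305.037 − 424.749 = -631.57 m.

ΔN = -632 m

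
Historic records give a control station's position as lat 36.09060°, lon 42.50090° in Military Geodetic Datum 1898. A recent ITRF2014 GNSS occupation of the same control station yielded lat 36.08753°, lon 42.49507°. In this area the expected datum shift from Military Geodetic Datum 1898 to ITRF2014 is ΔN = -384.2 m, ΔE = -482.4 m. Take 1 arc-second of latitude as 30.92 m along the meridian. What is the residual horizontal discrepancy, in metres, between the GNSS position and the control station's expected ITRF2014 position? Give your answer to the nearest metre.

Observed coordinate differences: Δφ = -0.00307°, Δλ = -0.00583°.
Converting to metres (1° lat = 111312 m, cos φ = 0.808087): observed ΔN = -341.7 m, observed ΔE = -524.4 m.
Subtracting the expected shift leaves a residual of -341.7 − (-384.2) = 42.5 m north and -524.4 − (-482.4) = -42.0 m east.
Residual distance = √(42.5² + (-42.0)²) = 59.7 m.

60 m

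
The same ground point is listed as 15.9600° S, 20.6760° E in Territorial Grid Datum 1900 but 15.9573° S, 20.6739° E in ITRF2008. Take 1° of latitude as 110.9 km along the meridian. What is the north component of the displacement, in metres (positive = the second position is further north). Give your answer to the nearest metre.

ΔN = 299 m

Δφ = -15.9573° − -15.9600° = +0.0027°; Δλ = 20.6739° − 20.6760° = -0.0021°.
ΔN = Δφ × 110900 = 299.4 m; ΔE = Δλ × 110900 × cos(-15.9600°) = -0.0021 × 110900 × 0.961454 = -223.9 m.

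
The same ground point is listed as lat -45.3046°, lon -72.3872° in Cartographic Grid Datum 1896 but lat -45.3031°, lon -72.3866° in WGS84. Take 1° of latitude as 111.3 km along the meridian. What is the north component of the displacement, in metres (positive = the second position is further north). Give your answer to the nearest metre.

Δφ = -45.3031° − -45.3046° = +0.0015°; Δλ = -72.3866° − -72.3872° = +0.0006°.
ΔN = Δφ × 111300 = 167.0 m; ΔE = Δλ × 111300 × cos(-45.3046°) = +0.0006 × 111300 × 0.703338 = 47.0 m.

ΔN = 167 m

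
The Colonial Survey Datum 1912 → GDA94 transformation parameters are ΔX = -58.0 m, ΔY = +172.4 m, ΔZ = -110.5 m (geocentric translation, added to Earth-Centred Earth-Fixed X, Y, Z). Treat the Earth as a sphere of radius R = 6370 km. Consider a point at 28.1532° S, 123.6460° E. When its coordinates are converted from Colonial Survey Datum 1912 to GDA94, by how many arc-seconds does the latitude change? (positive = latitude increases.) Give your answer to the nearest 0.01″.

sin φ = -0.471831, cos φ = 0.881689, sin λ = 0.832477, cos λ = -0.554060.
North component: ΔN = −sin φ cos λ·ΔX − sin φ sin λ·ΔY + cos φ·ΔZ = −(-0.471831)(-0.554060)(-58.0) − (-0.471831)(0.832477)(172.4) + (0.881689)(-110.5) = -14.55 m.
1° of latitude spans πR/180 = 111177 m, so Δφ = -14.55 / 111177 × 3600 = -0.471″.

Δφ = -0.47″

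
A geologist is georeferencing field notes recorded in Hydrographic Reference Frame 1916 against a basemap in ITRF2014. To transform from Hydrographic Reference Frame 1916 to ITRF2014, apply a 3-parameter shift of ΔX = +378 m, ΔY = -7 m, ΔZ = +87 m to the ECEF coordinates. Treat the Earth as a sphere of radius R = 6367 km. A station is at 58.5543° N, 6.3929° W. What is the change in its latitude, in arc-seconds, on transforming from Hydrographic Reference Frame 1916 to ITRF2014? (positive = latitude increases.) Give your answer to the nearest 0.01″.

Δφ = -8.93″

sin φ = 0.853135, cos φ = 0.521690, sin λ = -0.111346, cos λ = 0.993782.
North component: ΔN = −sin φ cos λ·ΔX − sin φ sin λ·ΔY + cos φ·ΔZ = −(0.853135)(0.993782)(378) − (0.853135)(-0.111346)(-7) + (0.521690)(87) = -275.76 m.
1° of latitude spans πR/180 = 111125 m, so Δφ = -275.76 / 111125 × 3600 = -8.933″.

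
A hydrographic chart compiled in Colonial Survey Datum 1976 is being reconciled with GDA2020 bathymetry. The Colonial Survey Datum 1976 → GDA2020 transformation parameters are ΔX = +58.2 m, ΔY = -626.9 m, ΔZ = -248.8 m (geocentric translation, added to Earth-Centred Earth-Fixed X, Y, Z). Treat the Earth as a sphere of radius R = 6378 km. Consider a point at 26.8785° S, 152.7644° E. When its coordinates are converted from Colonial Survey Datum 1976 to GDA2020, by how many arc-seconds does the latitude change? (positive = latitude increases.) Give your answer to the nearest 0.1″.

sin φ = -0.452100, cos φ = 0.891967, sin λ = 0.457650, cos λ = -0.889132.
North component: ΔN = −sin φ cos λ·ΔX − sin φ sin λ·ΔY + cos φ·ΔZ = −(-0.452100)(-0.889132)(58.2) − (-0.452100)(0.457650)(-626.9) + (0.891967)(-248.8) = -375.02 m.
1° of latitude spans πR/180 = 111317 m, so Δφ = -375.02 / 111317 × 3600 = -12.128″.

Δφ = -12.1″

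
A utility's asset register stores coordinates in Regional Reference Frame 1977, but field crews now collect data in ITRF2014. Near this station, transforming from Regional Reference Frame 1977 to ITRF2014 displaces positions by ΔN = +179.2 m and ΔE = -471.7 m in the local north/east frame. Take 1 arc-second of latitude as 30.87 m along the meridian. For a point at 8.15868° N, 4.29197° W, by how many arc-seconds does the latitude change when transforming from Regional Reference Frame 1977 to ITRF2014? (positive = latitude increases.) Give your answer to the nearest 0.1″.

Δφ = 5.8″

1″ of latitude = 30.87 m, so Δφ = 179.2 / 30.87 = 5.805″.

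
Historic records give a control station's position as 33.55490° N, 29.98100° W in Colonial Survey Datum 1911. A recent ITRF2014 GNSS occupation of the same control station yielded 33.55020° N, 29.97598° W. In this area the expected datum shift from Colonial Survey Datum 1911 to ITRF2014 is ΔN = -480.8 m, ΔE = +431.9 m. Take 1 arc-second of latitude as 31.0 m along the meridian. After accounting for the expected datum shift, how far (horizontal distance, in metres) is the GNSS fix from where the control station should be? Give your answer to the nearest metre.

56 m

Observed coordinate differences: Δφ = -0.00470°, Δλ = +0.00502°.
Converting to metres (1° lat = 111600 m, cos φ = 0.833357): observed ΔN = -524.5 m, observed ΔE = 466.9 m.
Subtracting the expected shift leaves a residual of -524.5 − (-480.8) = -43.7 m north and 466.9 − (431.9) = 35.0 m east.
Residual distance = √((-43.7)² + 35.0²) = 56.0 m.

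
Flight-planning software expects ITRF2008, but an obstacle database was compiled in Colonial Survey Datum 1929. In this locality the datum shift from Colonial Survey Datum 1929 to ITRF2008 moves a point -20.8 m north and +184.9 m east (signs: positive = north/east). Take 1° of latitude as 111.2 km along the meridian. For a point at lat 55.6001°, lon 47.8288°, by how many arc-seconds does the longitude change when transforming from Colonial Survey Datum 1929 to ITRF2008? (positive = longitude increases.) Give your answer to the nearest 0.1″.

At latitude 55.6001°, cos φ = 0.564966.
1° of longitude at this latitude = 111.2 × cos φ = 62.82 km, so Δλ = 184.9 / 62824.2 = 0.0029431° = 10.595″.

Δλ = 10.6″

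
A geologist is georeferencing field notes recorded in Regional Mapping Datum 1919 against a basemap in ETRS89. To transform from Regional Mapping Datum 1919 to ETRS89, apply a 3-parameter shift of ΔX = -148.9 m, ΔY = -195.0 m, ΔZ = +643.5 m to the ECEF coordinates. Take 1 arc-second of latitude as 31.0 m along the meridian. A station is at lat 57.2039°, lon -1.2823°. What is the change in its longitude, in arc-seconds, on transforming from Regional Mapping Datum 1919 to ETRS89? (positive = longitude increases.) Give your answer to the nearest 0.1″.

sin φ = 0.840603, cos φ = 0.541651, sin λ = -0.022378, cos λ = 0.999750.
East component: ΔE = −sin λ·ΔX + cos λ·ΔY = −(-0.022378)(-148.9) + (0.999750)(-195.0) = -198.28 m.
1° of latitude spans 3600 × 31.00 = 111600 m; at latitude φ, 1° of longitude spans that × cos φ = 60448.3 m, so Δλ = -198.28 / 60448.3 × 3600 = -11.809″.

Δλ = -11.8″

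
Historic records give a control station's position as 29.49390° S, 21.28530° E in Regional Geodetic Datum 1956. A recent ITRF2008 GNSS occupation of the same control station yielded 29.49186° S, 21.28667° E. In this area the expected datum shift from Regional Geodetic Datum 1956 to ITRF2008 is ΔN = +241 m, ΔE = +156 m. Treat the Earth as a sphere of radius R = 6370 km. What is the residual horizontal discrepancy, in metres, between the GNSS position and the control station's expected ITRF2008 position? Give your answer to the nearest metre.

Observed coordinate differences: Δφ = +0.00204°, Δλ = +0.00137°.
Converting to metres (1° lat = 111177 m, cos φ = 0.870408): observed ΔN = 226.8 m, observed ΔE = 132.6 m.
Subtracting the expected shift leaves a residual of 226.8 − (241) = -14.2 m north and 132.6 − (156) = -23.4 m east.
Residual distance = √((-14.2)² + (-23.4)²) = 27.4 m.

27 m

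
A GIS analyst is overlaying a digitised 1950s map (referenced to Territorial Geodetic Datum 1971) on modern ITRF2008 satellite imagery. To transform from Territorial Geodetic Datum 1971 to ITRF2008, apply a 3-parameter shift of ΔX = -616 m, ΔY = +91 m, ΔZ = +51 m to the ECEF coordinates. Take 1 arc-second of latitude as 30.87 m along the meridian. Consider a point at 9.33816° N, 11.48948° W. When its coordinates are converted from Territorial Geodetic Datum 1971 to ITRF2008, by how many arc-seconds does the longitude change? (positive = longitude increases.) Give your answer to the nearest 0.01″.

sin φ = 0.162261, cos φ = 0.986748, sin λ = -0.199188, cos λ = 0.979961.
East component: ΔE = −sin λ·ΔX + cos λ·ΔY = −(-0.199188)(-616) + (0.979961)(91) = -33.52 m.
1° of latitude spans 3600 × 30.87 = 111132 m; at latitude φ, 1° of longitude spans that × cos φ = 109659.3 m, so Δλ = -33.52 / 109659.3 × 3600 = -1.101″.

Δλ = -1.10″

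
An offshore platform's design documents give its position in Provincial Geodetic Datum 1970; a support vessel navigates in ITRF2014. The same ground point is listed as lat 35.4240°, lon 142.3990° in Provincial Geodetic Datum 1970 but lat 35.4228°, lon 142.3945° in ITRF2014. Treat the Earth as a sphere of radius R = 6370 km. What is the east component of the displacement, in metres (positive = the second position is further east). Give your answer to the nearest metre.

ΔE = -408 m

Δφ = 35.4228° − 35.4240° = -0.0012°; Δλ = 142.3945° − 142.3990° = -0.0045°.
1° along a meridian = πR/180 = 111177 m.
ΔN = Δφ × 111177 = -133.4 m; ΔE = Δλ × 111177 × cos(35.4240°) = -0.0045 × 111177 × 0.814885 = -407.7 m.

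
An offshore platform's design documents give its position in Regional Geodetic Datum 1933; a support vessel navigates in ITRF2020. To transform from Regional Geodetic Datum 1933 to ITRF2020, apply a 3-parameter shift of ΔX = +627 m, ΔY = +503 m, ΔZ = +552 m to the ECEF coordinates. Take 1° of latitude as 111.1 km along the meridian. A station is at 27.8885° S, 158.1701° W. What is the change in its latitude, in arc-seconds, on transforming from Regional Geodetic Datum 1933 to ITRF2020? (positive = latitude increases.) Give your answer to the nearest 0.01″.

sin φ = -0.467752, cos φ = 0.883860, sin λ = -0.371852, cos λ = -0.928292.
North component: ΔN = −sin φ cos λ·ΔX − sin φ sin λ·ΔY + cos φ·ΔZ = −(-0.467752)(-0.928292)(627) − (-0.467752)(-0.371852)(503) + (0.883860)(552) = 128.15 m.
1° of latitude spans 111100 m, so Δφ = 128.15 / 111100 × 3600 = 4.153″.

Δφ = 4.15″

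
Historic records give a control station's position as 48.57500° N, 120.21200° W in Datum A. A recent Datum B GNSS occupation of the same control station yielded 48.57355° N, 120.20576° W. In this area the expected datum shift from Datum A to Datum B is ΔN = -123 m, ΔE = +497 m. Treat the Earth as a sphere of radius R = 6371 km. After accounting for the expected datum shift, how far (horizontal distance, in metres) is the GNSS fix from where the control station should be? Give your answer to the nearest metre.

Observed coordinate differences: Δφ = -0.00145°, Δλ = +0.00624°.
Converting to metres (1° lat = 111195 m, cos φ = 0.661639): observed ΔN = -161.2 m, observed ΔE = 459.1 m.
Subtracting the expected shift leaves a residual of -161.2 − (-123) = -38.2 m north and 459.1 − (497) = -37.9 m east.
Residual distance = √((-38.2)² + (-37.9)²) = 53.8 m.

54 m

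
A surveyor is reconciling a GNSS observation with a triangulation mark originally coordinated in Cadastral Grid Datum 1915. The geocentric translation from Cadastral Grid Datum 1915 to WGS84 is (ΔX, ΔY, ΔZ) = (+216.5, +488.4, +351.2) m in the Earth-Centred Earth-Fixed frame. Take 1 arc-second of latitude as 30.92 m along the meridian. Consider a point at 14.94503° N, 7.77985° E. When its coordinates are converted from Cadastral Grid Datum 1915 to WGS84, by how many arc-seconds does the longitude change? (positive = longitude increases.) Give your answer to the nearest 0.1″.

sin φ = 0.257892, cos φ = 0.966174, sin λ = 0.135367, cos λ = 0.990796.
East component: ΔE = −sin λ·ΔX + cos λ·ΔY = −(0.135367)(216.5) + (0.990796)(488.4) = 454.60 m.
1° of latitude spans 3600 × 30.92 = 111312 m; at latitude φ, 1° of longitude spans that × cos φ = 107546.7 m, so Δλ = 454.60 / 107546.7 × 3600 = 15.217″.

Δλ = 15.2″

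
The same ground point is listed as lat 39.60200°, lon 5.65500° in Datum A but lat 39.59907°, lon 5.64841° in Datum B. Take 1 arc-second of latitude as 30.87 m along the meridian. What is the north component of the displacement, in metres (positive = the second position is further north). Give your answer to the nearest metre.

ΔN = -326 m

Δφ = 39.59907° − 39.60200° = -0.00293°; Δλ = 5.64841° − 5.65500° = -0.00659°.
1° of latitude = 3600 × 30.87 = 111132 m.
ΔN = Δφ × 111132 = -325.6 m; ΔE = Δλ × 111132 × cos(39.60200°) = -0.00659 × 111132 × 0.770491 = -564.3 m.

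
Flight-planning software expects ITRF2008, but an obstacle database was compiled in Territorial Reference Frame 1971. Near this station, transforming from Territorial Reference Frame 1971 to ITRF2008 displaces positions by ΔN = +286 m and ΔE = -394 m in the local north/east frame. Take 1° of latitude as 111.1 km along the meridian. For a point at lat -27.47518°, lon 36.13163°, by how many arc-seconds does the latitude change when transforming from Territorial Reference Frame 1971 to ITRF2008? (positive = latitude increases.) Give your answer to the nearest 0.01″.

Δφ = 9.27″

1° of latitude = 111.1 km, so Δφ = 286.0 / 111100 = 0.0025743° = 9.267″.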